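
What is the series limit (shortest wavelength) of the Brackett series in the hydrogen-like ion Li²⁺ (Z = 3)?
162.0027 nm

The series limit corresponds to the transition from n = ∞ to n = 4.
This is the highest energy (shortest wavelength) transition in the Brackett series.

E_∞ = 0 eV
E_4 = -13.6057 × 3² / 4² = -7.65320625 eV

Energy at series limit:
ΔE = E_∞ - E_4 = 0 - (-7.65320625) = 7.65320625 eV
λ = hc/E = 1239.84 eV·nm / 7.65320625 eV = 162.0027 nm

This energy equals the ionization energy from the n = 4 state of Li²⁺.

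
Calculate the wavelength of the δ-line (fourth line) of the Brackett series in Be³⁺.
121.5020 nm

The lines of a series are numbered from the longest wavelength (smallest ΔE) outward; the fourth line is the transition from n = n_f + 4 to n_f.
The Brackett series has all transitions ending at n_f = 4.

For Be³⁺ (Z = 4), the fourth line (δ-line) is the jump from n = 8 to n = 4:
E_8 = -13.6057 × 4² / 8² = -3.4014250 eV
E_4 = -13.6057 × 4² / 4² = -13.6057000 eV
ΔE = E_8 - E_4 = 10.2042750 eV

λ = hc/E = 1239.84 eV·nm / 10.2042750 eV
λ = 121.5020 nm

This is the δ-line of the Brackett series in Be³⁺.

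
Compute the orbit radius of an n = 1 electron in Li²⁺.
0.01764 nm (or 0.17639 Å)

The Bohr radius formula is:
r_n = n² a₀ / Z

where a₀ = 0.05291772 nm is the Bohr radius.

For Li²⁺ (Z = 3) at n = 1:
r_1 = 1² × 0.05291772 nm / 3
r_1 = 1 × 0.05291772 nm / 3
r_1 = 0.052918 nm / 3
r_1 = 0.01764 nm

The electron orbits at approximately 0.01764 nm from the nucleus.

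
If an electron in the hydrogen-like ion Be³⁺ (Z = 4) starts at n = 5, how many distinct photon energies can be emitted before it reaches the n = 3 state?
3

The electron can occupy levels n = 3, 4, ..., 5 during de-excitation — that is m = 5 - 3 + 1 = 3 distinct levels.

The number of distinct spectral lines equals the number of ways to choose 2 of these m levels (each pair gives one possible emission transition):

Number of lines = m(m-1)/2 = 3×2/2 = 3

These correspond to all possible transitions between the 3 levels:
5 → 4, 5 → 3, 4 → 3

Each transition produces a photon with a unique energy (and thus wavelength). This count does not depend on Z.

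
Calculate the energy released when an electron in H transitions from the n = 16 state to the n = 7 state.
0.22452 eV

The energy levels are E_n = -13.6057 eV / n².

Energy at n = 16: E_16 = -13.6057 / 16² = -0.05314727 eV
Energy at n = 7: E_7 = -13.6057 / 7² = -0.27766735 eV

For emission (electron falling to lower state), the photon energy is:
E_photon = E_16 - E_7 = |-0.05314727 - (-0.27766735)|
E_photon = 0.22452 eV

This energy is carried away by the emitted photon.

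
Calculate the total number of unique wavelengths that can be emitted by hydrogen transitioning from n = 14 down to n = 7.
28

The electron can occupy levels n = 7, 8, ..., 14 during de-excitation — that is m = 14 - 7 + 1 = 8 distinct levels.

The number of distinct spectral lines equals the number of ways to choose 2 of these m levels (each pair gives one possible emission transition):

Number of lines = m(m-1)/2 = 8×7/2 = 28

These correspond to all possible transitions between the 8 levels:
14 → 13, 14 → 12, 14 → 11, 14 → 10, 14 → 9, 14 → 8, 14 → 7, 13 → 12...

Each transition produces a photon with a unique energy (and thus wavelength). This count does not depend on Z.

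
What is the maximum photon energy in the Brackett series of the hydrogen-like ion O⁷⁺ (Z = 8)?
54.42280 eV

The series limit corresponds to the transition from n = ∞ to n = 4.
This is the highest energy (shortest wavelength) transition in the Brackett series.

E_∞ = 0 eV
E_4 = -13.6057 × 8² / 4² = -54.42280 eV

Energy at series limit:
ΔE = E_∞ - E_4 = 0 - (-54.42280) = 54.42280 eV

This energy equals the ionization energy from the n = 4 state of O⁷⁺.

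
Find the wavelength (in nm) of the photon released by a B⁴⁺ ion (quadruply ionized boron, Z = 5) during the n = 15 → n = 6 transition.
156.21688 nm

First, find the transition energy using E_n = -13.6057 Z² / n² eV:
E_15 = -13.6057 × 5² / 15² = -1.511744444 eV
E_6 = -13.6057 × 5² / 6² = -9.448402778 eV

Photon energy: |ΔE| = |E_6 - E_15| = 7.936658334 eV

Convert to wavelength using E = hc/λ with hc = 1239.84 eV·nm:
λ = hc/E = 1239.84 eV·nm / 7.936658334 eV
λ = 156.21688 nm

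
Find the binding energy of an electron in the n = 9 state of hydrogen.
0.168 eV

The ionization energy is the energy needed to remove the electron completely (n → ∞).

For hydrogen, E_n = -13.6057 eV / n².

At n = 9: E_9 = -13.6057 / 9² = -0.167972 eV
At n = ∞: E_∞ = 0 eV

Ionization energy = E_∞ - E_9 = 0 - (-0.167972) = 0.167972 eV
Ionization energy ≈ 0.168 eV

This is also called the binding energy of the electron in state n = 9.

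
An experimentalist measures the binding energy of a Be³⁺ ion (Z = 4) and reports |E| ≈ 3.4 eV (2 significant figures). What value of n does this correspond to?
n = 8

The exact energy levels follow E_n = -13.6057 Z² / n² eV with Z = 4.

The measured value (-3.4 eV) is reported to only 2 significant figures, so we must test candidate n values and see which one matches to that precision.

Candidate energies:
  n = 6:  E = -13.6057 × 4² / 6² = -6.04698 eV
  n = 7:  E = -13.6057 × 4² / 7² = -4.44268 eV
  n = 8:  E = -13.6057 × 4² / 8² = -3.40143 eV  ← matches
  n = 9:  E = -13.6057 × 4² / 9² = -2.68755 eV
  n = 10:  E = -13.6057 × 4² / 10² = -2.17691 eV

Checking against the measurement of -3.4 eV (2 sig figs), only n = 8 agrees:
E_8 = -3.40143 eV, which rounds to -3.4 eV ✓

Therefore n = 8.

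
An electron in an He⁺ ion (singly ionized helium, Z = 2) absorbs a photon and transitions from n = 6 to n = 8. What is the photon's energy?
0.661388 eV

The energy levels of a hydrogen-like atom are E_n = -13.6057 Z² eV / n².

Energy at n = 6: E_6 = -13.6057 × 2² / 6² = -1.511744444 eV
Energy at n = 8: E_8 = -13.6057 × 2² / 8² = -0.850356250 eV

The excitation energy is the difference:
ΔE = E_8 - E_6
ΔE = -0.850356250 - (-1.511744444)
ΔE = 0.661388 eV

Since this is positive, energy must be absorbed (photon absorption).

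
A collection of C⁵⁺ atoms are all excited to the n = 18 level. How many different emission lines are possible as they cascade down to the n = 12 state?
21

The electron can occupy levels n = 12, 13, ..., 18 during de-excitation — that is m = 18 - 12 + 1 = 7 distinct levels.

The number of distinct spectral lines equals the number of ways to choose 2 of these m levels (each pair gives one possible emission transition):

Number of lines = m(m-1)/2 = 7×6/2 = 21

These correspond to all possible transitions between the 7 levels:
18 → 17, 18 → 16, 18 → 15, 18 → 14, 18 → 13, 18 → 12, 17 → 16, 17 → 15...

Each transition produces a photon with a unique energy (and thus wavelength). This count does not depend on Z.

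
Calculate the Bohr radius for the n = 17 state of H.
15.2932 nm (or 152.9322 Å)

The Bohr radius formula is:
r_n = n² a₀ / Z

where a₀ = 0.0529177 nm is the Bohr radius.

For H (Z = 1) at n = 17:
r_17 = 17² × 0.0529177 nm / 1
r_17 = 289 × 0.0529177 nm / 1
r_17 = 15.29322 nm / 1
r_17 = 15.2932 nm

The electron orbits at approximately 15.2932 nm from the nucleus.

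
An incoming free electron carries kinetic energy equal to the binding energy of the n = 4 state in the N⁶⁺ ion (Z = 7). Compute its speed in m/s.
3.828e+06 m/s (or 1.27704% of c)

The binding energy at n = 4 for N⁶⁺ is:
E_4 = -13.6057 × 7²/4² = -41.6674563 eV
|E_4| = 41.6674563 eV

Convert to Joules:
KE = 41.6674563 eV × (1.602177 × 10⁻¹⁹ J/eV) = 6.67586e-18 J

Using KE = ½mv²:
v = √(2·KE/m_e)
v = √(2 × 6.67586e-18 J / 9.10938 × 10⁻³¹ kg)
v = 3.828e+06 m/s

This is approximately 1.27704% the speed of light.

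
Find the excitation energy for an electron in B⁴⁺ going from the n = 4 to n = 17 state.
20.08 eV

The energy levels of a hydrogen-like atom are E_n = -13.6057 Z² eV / n².

Energy at n = 4: E_4 = -13.6057 × 5² / 4² = -21.25891 eV
Energy at n = 17: E_17 = -13.6057 × 5² / 17² = -1.17696 eV

The excitation energy is the difference:
ΔE = E_17 - E_4
ΔE = -1.17696 - (-21.25891)
ΔE = 20.08 eV

Since this is positive, energy must be absorbed (photon absorption).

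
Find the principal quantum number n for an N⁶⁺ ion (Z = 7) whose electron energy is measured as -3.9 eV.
n = 13

The exact energy levels follow E_n = -13.6057 Z² / n² eV with Z = 7.

The measured value (-3.9 eV) is reported to only 2 significant figures, so we must test candidate n values and see which one matches to that precision.

Candidate energies:
  n = 11:  E = -13.6057 × 7² / 11² = -5.50975 eV
  n = 12:  E = -13.6057 × 7² / 12² = -4.62972 eV
  n = 13:  E = -13.6057 × 7² / 13² = -3.94485 eV  ← matches
  n = 14:  E = -13.6057 × 7² / 14² = -3.40143 eV
  n = 15:  E = -13.6057 × 7² / 15² = -2.96302 eV

Checking against the measurement of -3.9 eV (2 sig figs), only n = 13 agrees:
E_13 = -3.94485 eV, which rounds to -3.9 eV ✓

Therefore n = 13.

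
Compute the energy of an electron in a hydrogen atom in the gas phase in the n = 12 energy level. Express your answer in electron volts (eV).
-0.09 eV

The energy levels of a hydrogen-like atom are given by:
E_n = -13.6057 eV / n²

For n = 12:
E_12 = -13.6057 eV / 12²
E_12 = -13.6057 eV / 144
E_12 = -0.09 eV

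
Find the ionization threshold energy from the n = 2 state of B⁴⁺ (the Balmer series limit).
85.04 eV

The series limit corresponds to the transition from n = ∞ to n = 2.
This is the highest energy (shortest wavelength) transition in the Balmer series.

E_∞ = 0 eV
E_2 = -13.6057 × 5² / 2² = -85.04 eV

Energy at series limit:
ΔE = E_∞ - E_2 = 0 - (-85.04) = 85.04 eV

This energy equals the ionization energy from the n = 2 state of B⁴⁺.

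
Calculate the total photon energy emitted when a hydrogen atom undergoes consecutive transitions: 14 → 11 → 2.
3.332 eV

The energy levels of hydrogen are E_n = -13.6057 / n² eV.

First transition (14 → 11):
ΔE₁ = |E_11 - E_14|
ΔE₁ = |-0.112443802 - (-0.069416837)| = 0.043027 eV

Second transition (11 → 2):
ΔE₂ = |E_2 - E_11|
ΔE₂ = |-3.401425000 - (-0.112443802)| = 3.288981 eV

Total energy released:
E_total = ΔE₁ + ΔE₂ = 0.043027 + 3.288981 = 3.332 eV

Note: This equals the direct transition 14 → 2: 3.332 eV ✓
Energy is conserved regardless of the path taken.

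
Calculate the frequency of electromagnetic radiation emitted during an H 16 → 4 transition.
1.93e+14 Hz

First, find the transition energy:
E_16 = -13.6057 / 16² = -0.053147 eV
E_4 = -13.6057 / 4² = -0.850356 eV
|ΔE| = |E_4 - E_16| = 0.797209 eV

Convert to Joules: E = 0.797209 eV × (1.602177 × 10⁻¹⁹ J/eV) = 1.2773e-19 J

Using E = hf:
f = E/h = 1.2773e-19 J / (6.62607 × 10⁻³⁴ J·s)
f = 1.93e+14 Hz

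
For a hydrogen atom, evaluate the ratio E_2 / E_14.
49.00

Using E_n = -13.6057 Z² / n² eV with Z = 1:

E_2 = -13.6057 / 2² = -13.6057 / 4 = -3.40142500 eV
E_14 = -13.6057 / 14² = -13.6057 / 196 = -0.06941684 eV

The ratio is:
E_2/E_14 = (-3.40142500) / (-0.06941684)
E_2/E_14 = (-13.6057/4) / (-13.6057/196)
E_2/E_14 = 196/4
E_2/E_14 = 49.00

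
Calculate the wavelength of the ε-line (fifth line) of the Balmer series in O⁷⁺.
6.202 nm

The lines of a series are numbered from the longest wavelength (smallest ΔE) outward; the fifth line is the transition from n = n_f + 5 to n_f.
The Balmer series has all transitions ending at n_f = 2.

For O⁷⁺ (Z = 8), the fifth line (ε-line) is the jump from n = 7 to n = 2:
E_7 = -13.6057 × 8² / 7² = -17.77071 eV
E_2 = -13.6057 × 8² / 2² = -217.69120 eV
ΔE = E_7 - E_2 = 199.92049 eV

λ = hc/E = 1239.84 eV·nm / 199.92049 eV
λ = 6.202 nm

This is the ε-line of the Balmer series in O⁷⁺.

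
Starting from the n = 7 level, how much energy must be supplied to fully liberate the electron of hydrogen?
0.2777 eV

The ionization energy is the energy needed to remove the electron completely (n → ∞).

For hydrogen, E_n = -13.6057 eV / n².

At n = 7: E_7 = -13.6057 / 7² = -0.2776673 eV
At n = ∞: E_∞ = 0 eV

Ionization energy = E_∞ - E_7 = 0 - (-0.2776673) = 0.2776673 eV
Ionization energy ≈ 0.2777 eV

This is also called the binding energy of the electron in state n = 7.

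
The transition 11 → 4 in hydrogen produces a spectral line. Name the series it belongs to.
Brackett series

The spectral series in hydrogen are named based on the final (lower) energy level:
- Lyman series: n_final = 1 (ultraviolet)
- Balmer series: n_final = 2 (visible/near-UV)
- Paschen series: n_final = 3 (infrared)
- Brackett series: n_final = 4 (infrared)
- Pfund series: n_final = 5 (far infrared)

Since this transition ends at n = 4, it belongs to the Brackett series.

For reference, this 11 → 4 line has photon energy
ΔE = 13.6057 eV × (1/4² - 1/11²) = 0.73791244835 eV,
corresponding to wavelength λ = hc/ΔE = 1239.84 eV·nm / 0.73791244835 eV = 1680.19933 nm in the infrared region.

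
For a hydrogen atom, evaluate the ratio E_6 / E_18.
9.0000

Using E_n = -13.6057 Z² / n² eV with Z = 1:

E_6 = -13.6057 / 6² = -13.6057 / 36 = -0.3779361111 eV
E_18 = -13.6057 / 18² = -13.6057 / 324 = -0.0419929012 eV

The ratio is:
E_6/E_18 = (-0.3779361111) / (-0.0419929012)
E_6/E_18 = (-13.6057/36) / (-13.6057/324)
E_6/E_18 = 324/36
E_6/E_18 = 9.0000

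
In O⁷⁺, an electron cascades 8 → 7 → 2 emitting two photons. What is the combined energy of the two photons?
204.08550 eV

The energy levels of O⁷⁺ are E_n = -13.6057 × 8² / n² eV.

First transition (8 → 7):
ΔE₁ = |E_7 - E_8|
ΔE₁ = |-17.77071020408 - (-13.60570000000)| = 4.16501020 eV

Second transition (7 → 2):
ΔE₂ = |E_2 - E_7|
ΔE₂ = |-217.69120000000 - (-17.77071020408)| = 199.92048980 eV

Total energy released:
E_total = ΔE₁ + ΔE₂ = 4.16501020 + 199.92048980 = 204.08550 eV

Note: This equals the direct transition 8 → 2: 204.08550 eV ✓
Energy is conserved regardless of the path taken.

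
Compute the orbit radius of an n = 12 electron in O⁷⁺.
0.9525 nm (or 9.5252 Å)

The Bohr radius formula is:
r_n = n² a₀ / Z

where a₀ = 0.0529177 nm is the Bohr radius.

For O⁷⁺ (Z = 8) at n = 12:
r_12 = 12² × 0.0529177 nm / 8
r_12 = 144 × 0.0529177 nm / 8
r_12 = 7.62015 nm / 8
r_12 = 0.9525 nm

The electron orbits at approximately 0.9525 nm from the nucleus.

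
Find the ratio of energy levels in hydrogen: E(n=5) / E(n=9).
3.240

Using E_n = -13.6057 Z² / n² eV with Z = 1:

E_5 = -13.6057 / 5² = -13.6057 / 25 = -0.544228000 eV
E_9 = -13.6057 / 9² = -13.6057 / 81 = -0.167971605 eV

The ratio is:
E_5/E_9 = (-0.544228000) / (-0.167971605)
E_5/E_9 = (-13.6057/25) / (-13.6057/81)
E_5/E_9 = 81/25
E_5/E_9 = 3.240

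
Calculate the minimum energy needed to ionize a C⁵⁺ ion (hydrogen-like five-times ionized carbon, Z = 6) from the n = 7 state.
9.996 eV

The ionization energy is the energy needed to remove the electron completely (n → ∞).

For a hydrogen-like ion with Z = 6, E_n = -13.6057 Z² / n² eV.

At n = 7: E_7 = -13.6057 × 6² / 7² = -9.996024 eV
At n = ∞: E_∞ = 0 eV

Ionization energy = E_∞ - E_7 = 0 - (-9.996024) = 9.996024 eV
Ionization energy ≈ 9.996 eV

This is also called the binding energy of the electron in state n = 7.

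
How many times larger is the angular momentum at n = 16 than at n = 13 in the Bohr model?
1.230769

In the Bohr model, L_n = nℏ, so the ratio is purely the ratio of quantum numbers:

L_16/L_13 = 16ℏ / 13ℏ = 16/13 = 1.230769

The angular momentum scales linearly with n.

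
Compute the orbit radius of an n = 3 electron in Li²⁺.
0.15875 nm (or 1.58753 Å)

The Bohr radius formula is:
r_n = n² a₀ / Z

where a₀ = 0.05291772 nm is the Bohr radius.

For Li²⁺ (Z = 3) at n = 3:
r_3 = 3² × 0.05291772 nm / 3
r_3 = 9 × 0.05291772 nm / 3
r_3 = 0.476259 nm / 3
r_3 = 0.15875 nm

The electron orbits at approximately 0.15875 nm from the nucleus.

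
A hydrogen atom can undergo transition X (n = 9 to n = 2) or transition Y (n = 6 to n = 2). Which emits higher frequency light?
9 → 2

Calculate the energy for each transition:

Transition 9 → 2:
ΔE₁ = |E_2 - E_9| = |-13.6057/2² - (-13.6057/9²)|
ΔE₁ = |-3.40142500 - (-0.16797160)| = 3.23345 eV

Transition 6 → 2:
ΔE₂ = |E_2 - E_6| = |-13.6057/2² - (-13.6057/6²)|
ΔE₂ = |-3.40142500 - (-0.37793611)| = 3.02349 eV

Since 3.23345 eV > 3.02349 eV, the transition 9 → 2 emits the more energetic photon.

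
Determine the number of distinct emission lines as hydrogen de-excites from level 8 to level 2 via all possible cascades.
21

The electron can occupy levels n = 2, 3, ..., 8 during de-excitation — that is m = 8 - 2 + 1 = 7 distinct levels.

The number of distinct spectral lines equals the number of ways to choose 2 of these m levels (each pair gives one possible emission transition):

Number of lines = m(m-1)/2 = 7×6/2 = 21

These correspond to all possible transitions between the 7 levels:
8 → 7, 8 → 6, 8 → 5, 8 → 4, 8 → 3, 8 → 2, 7 → 6, 7 → 5...

Each transition produces a photon with a unique energy (and thus wavelength). This count does not depend on Z.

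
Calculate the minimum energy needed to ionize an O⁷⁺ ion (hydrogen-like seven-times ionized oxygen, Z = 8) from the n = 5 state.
34.83 eV

The ionization energy is the energy needed to remove the electron completely (n → ∞).

For a hydrogen-like ion with Z = 8, E_n = -13.6057 Z² / n² eV.

At n = 5: E_5 = -13.6057 × 8² / 5² = -34.83059 eV
At n = ∞: E_∞ = 0 eV

Ionization energy = E_∞ - E_5 = 0 - (-34.83059) = 34.83059 eV
Ionization energy ≈ 34.83 eV

This is also called the binding energy of the electron in state n = 5.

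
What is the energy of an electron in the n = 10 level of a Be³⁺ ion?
-2.176912 eV

For hydrogen-like ions, the energy levels scale with Z²:
E_n = -13.6057 Z² / n² eV

For Be³⁺ (Z = 4) at n = 10:
E_10 = -13.6057 × 4² / 10²
E_10 = -13.6057 × 16 / 100
E_10 = -217.6912 / 100
E_10 = -2.176912 eV

The energy is 16 times more negative than hydrogen at the same n due to the stronger nuclear charge.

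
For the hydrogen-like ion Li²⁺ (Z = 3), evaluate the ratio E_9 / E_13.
2.086

Using E_n = -13.6057 Z² / n² eV with Z = 3:

E_9 = -13.6057 × 3² / 9² = -122.4513 / 81 = -1.511744444 eV
E_13 = -13.6057 × 3² / 13² = -122.4513 / 169 = -0.724563905 eV

The ratio is:
E_9/E_13 = (-1.511744444) / (-0.724563905)
E_9/E_13 = (-122.4513/81) / (-122.4513/169)
E_9/E_13 = 169/81
E_9/E_13 = 2.086
(Note: the Z² factors cancel in the ratio.)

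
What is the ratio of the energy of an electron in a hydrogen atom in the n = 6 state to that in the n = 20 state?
11.11111

Using E_n = -13.6057 Z² / n² eV with Z = 1:

E_6 = -13.6057 / 6² = -13.6057 / 36 = -0.37793611111 eV
E_20 = -13.6057 / 20² = -13.6057 / 400 = -0.03401425000 eV

The ratio is:
E_6/E_20 = (-0.37793611111) / (-0.03401425000)
E_6/E_20 = (-13.6057/36) / (-13.6057/400)
E_6/E_20 = 400/36
E_6/E_20 = 11.11111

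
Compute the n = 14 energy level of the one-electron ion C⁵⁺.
-2.50 eV

For hydrogen-like ions, the energy levels scale with Z²:
E_n = -13.6057 Z² / n² eV

For C⁵⁺ (Z = 6) at n = 14:
E_14 = -13.6057 × 6² / 14²
E_14 = -13.6057 × 36 / 196
E_14 = -489.8052 / 196
E_14 = -2.50 eV

The energy is 36 times more negative than hydrogen at the same n due to the stronger nuclear charge.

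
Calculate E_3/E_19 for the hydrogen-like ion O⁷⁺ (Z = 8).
40.111

Using E_n = -13.6057 Z² / n² eV with Z = 8:

E_3 = -13.6057 × 8² / 3² = -870.7648 / 9 = -96.751644444 eV
E_19 = -13.6057 × 8² / 19² = -870.7648 / 361 = -2.412090859 eV

The ratio is:
E_3/E_19 = (-96.751644444) / (-2.412090859)
E_3/E_19 = (-870.7648/9) / (-870.7648/361)
E_3/E_19 = 361/9
E_3/E_19 = 40.111
(Note: the Z² factors cancel in the ratio.)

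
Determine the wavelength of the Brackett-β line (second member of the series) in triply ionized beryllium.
164.02772 nm

The lines of a series are numbered from the longest wavelength (smallest ΔE) outward; the second line is the transition from n = n_f + 2 to n_f.
The Brackett series has all transitions ending at n_f = 4.

For Be³⁺ (Z = 4), the second line (β-line) is the jump from n = 6 to n = 4:
E_6 = -13.6057 × 4² / 6² = -6.046977778 eV
E_4 = -13.6057 × 4² / 4² = -13.605700000 eV
ΔE = E_6 - E_4 = 7.558722222 eV

λ = hc/E = 1239.84 eV·nm / 7.558722222 eV
λ = 164.02772 nm

This is the β-line of the Brackett series in Be³⁺.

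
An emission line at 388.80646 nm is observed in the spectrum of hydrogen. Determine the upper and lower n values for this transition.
n = 8 → n = 2

First, find the photon energy from the wavelength (hc = 1239.84 eV·nm):
E = hc/λ = 1239.84 eV·nm / 388.80646 nm = 3.1888359 eV

The energy levels of hydrogen satisfy E_n = -13.6057 / n² eV, so an emission n_i → n_f releases
ΔE = 13.6057 × (1/n_f² − 1/n_i²) eV.

Setting ΔE equal to the photon energy:
1/n_f² − 1/n_i² = 3.1888359 / 13.6057 = 0.23437500

Since 1/n_i² must be positive, we need 1/n_f² > 0.23437500, i.e. n_f ≤ 2. For each allowed n_f, solve n_i = (1/n_f² − 0.23437500)^(−1/2) and check whether it is a whole number:
  n_f = 1: 1/n_i² = 1.00000000 − 0.23437500 = 0.76562500 → n_i = 1.143  (not an integer) ✗
  n_f = 2: 1/n_i² = 0.25000000 − 0.23437500 = 0.01562500 → n_i = 8.000  → integer, n_i = 8 ✓

Only n_f = 2 gives an integer upper level, n_i = 8.

The transition is from n = 8 to n = 2 (emission).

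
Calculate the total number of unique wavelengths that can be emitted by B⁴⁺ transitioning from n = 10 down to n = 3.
28

The electron can occupy levels n = 3, 4, ..., 10 during de-excitation — that is m = 10 - 3 + 1 = 8 distinct levels.

The number of distinct spectral lines equals the number of ways to choose 2 of these m levels (each pair gives one possible emission transition):

Number of lines = m(m-1)/2 = 8×7/2 = 28

These correspond to all possible transitions between the 8 levels:
10 → 9, 10 → 8, 10 → 7, 10 → 6, 10 → 5, 10 → 4, 10 → 3, 9 → 8...

Each transition produces a photon with a unique energy (and thus wavelength). This count does not depend on Z.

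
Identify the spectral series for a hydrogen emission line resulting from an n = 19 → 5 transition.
Pfund series

The spectral series in hydrogen are named based on the final (lower) energy level:
- Lyman series: n_final = 1 (ultraviolet)
- Balmer series: n_final = 2 (visible/near-UV)
- Paschen series: n_final = 3 (infrared)
- Brackett series: n_final = 4 (infrared)
- Pfund series: n_final = 5 (far infrared)

Since this transition ends at n = 5, it belongs to the Pfund series.

For reference, this 19 → 5 line has photon energy
ΔE = 13.6057 eV × (1/5² - 1/19²) = 0.506539080 eV,
corresponding to wavelength λ = hc/ΔE = 1239.84 eV·nm / 0.506539080 eV = 2447.669 nm in the far infrared region.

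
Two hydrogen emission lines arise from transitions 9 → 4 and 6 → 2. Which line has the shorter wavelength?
6 → 2

Calculate the energy for each transition:

Transition 9 → 4:
ΔE₁ = |E_4 - E_9| = |-13.6057/4² - (-13.6057/9²)|
ΔE₁ = |-0.85035625000 - (-0.16797160494)| = 0.68238465 eV

Transition 6 → 2:
ΔE₂ = |E_2 - E_6| = |-13.6057/2² - (-13.6057/6²)|
ΔE₂ = |-3.40142500000 - (-0.37793611111)| = 3.02348889 eV

Since 3.02348889 eV > 0.68238465 eV, the transition 6 → 2 emits the more energetic photon.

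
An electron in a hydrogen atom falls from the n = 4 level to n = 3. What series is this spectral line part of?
Paschen series

The spectral series in hydrogen are named based on the final (lower) energy level:
- Lyman series: n_final = 1 (ultraviolet)
- Balmer series: n_final = 2 (visible/near-UV)
- Paschen series: n_final = 3 (infrared)
- Brackett series: n_final = 4 (infrared)
- Pfund series: n_final = 5 (far infrared)

Since this transition ends at n = 3, it belongs to the Paschen series.

For reference, this 4 → 3 line has photon energy
ΔE = 13.6057 eV × (1/3² - 1/4²) = 0.6613881944 eV,
corresponding to wavelength λ = hc/ΔE = 1239.84 eV·nm / 0.6613881944 eV = 1874.6026 nm in the infrared region.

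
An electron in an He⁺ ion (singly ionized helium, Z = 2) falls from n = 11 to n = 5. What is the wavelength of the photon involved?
717.85860 nm

First, find the transition energy using E_n = -13.6057 Z² / n² eV:
E_11 = -13.6057 × 2² / 11² = -0.449775207 eV
E_5 = -13.6057 × 2² / 5² = -2.176912000 eV

Photon energy: |ΔE| = |E_5 - E_11| = 1.727136793 eV

Convert to wavelength using E = hc/λ with hc = 1239.84 eV·nm:
λ = hc/E = 1239.84 eV·nm / 1.727136793 eV
λ = 717.85860 nm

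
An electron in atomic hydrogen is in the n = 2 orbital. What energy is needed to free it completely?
3.401 eV

The ionization energy is the energy needed to remove the electron completely (n → ∞).

For hydrogen, E_n = -13.6057 eV / n².

At n = 2: E_2 = -13.6057 / 2² = -3.401425 eV
At n = ∞: E_∞ = 0 eV

Ionization energy = E_∞ - E_2 = 0 - (-3.401425) = 3.401425 eV
Ionization energy ≈ 3.401 eV

This is also called the binding energy of the electron in state n = 2.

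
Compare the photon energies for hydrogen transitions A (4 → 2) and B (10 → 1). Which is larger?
10 → 1

Calculate the energy for each transition:

Transition 4 → 2:
ΔE₁ = |E_2 - E_4| = |-13.6057/2² - (-13.6057/4²)|
ΔE₁ = |-3.40142500000 - (-0.85035625000)| = 2.55106875 eV

Transition 10 → 1:
ΔE₂ = |E_1 - E_10| = |-13.6057/1² - (-13.6057/10²)|
ΔE₂ = |-13.60570000000 - (-0.13605700000)| = 13.46964300 eV

Since 13.46964300 eV > 2.55106875 eV, the transition 10 → 1 emits the more energetic photon.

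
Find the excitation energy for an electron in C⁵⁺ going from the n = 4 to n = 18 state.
29.10108 eV

The energy levels of a hydrogen-like atom are E_n = -13.6057 Z² eV / n².

Energy at n = 4: E_4 = -13.6057 × 6² / 4² = -30.61282500 eV
Energy at n = 18: E_18 = -13.6057 × 6² / 18² = -1.51174444 eV

The excitation energy is the difference:
ΔE = E_18 - E_4
ΔE = -1.51174444 - (-30.61282500)
ΔE = 29.10108 eV

Since this is positive, energy must be absorbed (photon absorption).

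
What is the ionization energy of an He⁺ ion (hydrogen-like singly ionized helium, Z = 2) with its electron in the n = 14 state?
0.28 eV

The ionization energy is the energy needed to remove the electron completely (n → ∞).

For a hydrogen-like ion with Z = 2, E_n = -13.6057 Z² / n² eV.

At n = 14: E_14 = -13.6057 × 2² / 14² = -0.27767 eV
At n = ∞: E_∞ = 0 eV

Ionization energy = E_∞ - E_14 = 0 - (-0.27767) = 0.27767 eV
Ionization energy ≈ 0.28 eV

This is also called the binding energy of the electron in state n = 14.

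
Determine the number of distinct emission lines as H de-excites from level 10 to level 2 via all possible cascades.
36

The electron can occupy levels n = 2, 3, ..., 10 during de-excitation — that is m = 10 - 2 + 1 = 9 distinct levels.

The number of distinct spectral lines equals the number of ways to choose 2 of these m levels (each pair gives one possible emission transition):

Number of lines = m(m-1)/2 = 9×8/2 = 36

These correspond to all possible transitions between the 9 levels:
10 → 9, 10 → 8, 10 → 7, 10 → 6, 10 → 5, 10 → 4, 10 → 3, 10 → 2...

Each transition produces a photon with a unique energy (and thus wavelength). This count does not depend on Z.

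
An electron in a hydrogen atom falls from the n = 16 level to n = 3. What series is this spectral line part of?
Paschen series

The spectral series in hydrogen are named based on the final (lower) energy level:
- Lyman series: n_final = 1 (ultraviolet)
- Balmer series: n_final = 2 (visible/near-UV)
- Paschen series: n_final = 3 (infrared)
- Brackett series: n_final = 4 (infrared)
- Pfund series: n_final = 5 (far infrared)

Since this transition ends at n = 3, it belongs to the Paschen series.

For reference, this 16 → 3 line has photon energy
ΔE = 13.6057 eV × (1/3² - 1/16²) = 1.458597179 eV,
corresponding to wavelength λ = hc/ΔE = 1239.84 eV·nm / 1.458597179 eV = 850.02221 nm in the infrared region.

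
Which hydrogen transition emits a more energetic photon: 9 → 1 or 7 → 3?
9 → 1

Calculate the energy for each transition:

Transition 9 → 1:
ΔE₁ = |E_1 - E_9| = |-13.6057/1² - (-13.6057/9²)|
ΔE₁ = |-13.6057000000 - (-0.1679716049)| = 13.4377284 eV

Transition 7 → 3:
ΔE₂ = |E_3 - E_7| = |-13.6057/3² - (-13.6057/7²)|
ΔE₂ = |-1.5117444444 - (-0.2776673469)| = 1.2340771 eV

Since 13.4377284 eV > 1.2340771 eV, the transition 9 → 1 emits the more energetic photon.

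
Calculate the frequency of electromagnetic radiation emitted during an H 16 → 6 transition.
7.85e+13 Hz

First, find the transition energy:
E_16 = -13.6057 / 16² = -0.053147 eV
E_6 = -13.6057 / 6² = -0.377936 eV
|ΔE| = |E_6 - E_16| = 0.324789 eV

Convert to Joules: E = 0.324789 eV × (1.602177 × 10⁻¹⁹ J/eV) = 5.2037e-20 J

Using E = hf:
f = E/h = 5.2037e-20 J / (6.62607 × 10⁻³⁴ J·s)
f = 7.85e+13 Hz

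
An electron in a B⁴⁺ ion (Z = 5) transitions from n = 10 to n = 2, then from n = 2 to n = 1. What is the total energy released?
336.74 eV

The energy levels of B⁴⁺ are E_n = -13.6057 × 5² / n² eV.

First transition (10 → 2):
ΔE₁ = |E_2 - E_10|
ΔE₁ = |-85.03562500 - (-3.40142500)| = 81.63420 eV

Second transition (2 → 1):
ΔE₂ = |E_1 - E_2|
ΔE₂ = |-340.14250000 - (-85.03562500)| = 255.10688 eV

Total energy released:
E_total = ΔE₁ + ΔE₂ = 81.63420 + 255.10688 = 336.74 eV

Note: This equals the direct transition 10 → 1: 336.74 eV ✓
Energy is conserved regardless of the path taken.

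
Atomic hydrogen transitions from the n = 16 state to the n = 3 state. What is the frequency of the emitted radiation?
3.527e+14 Hz

First, find the transition energy:
E_16 = -13.6057 / 16² = -0.053147 eV
E_3 = -13.6057 / 3² = -1.511744 eV
|ΔE| = |E_3 - E_16| = 1.458597 eV

Convert to Joules: E = 1.458597 eV × (1.602177 × 10⁻¹⁹ J/eV) = 2.33693e-19 J

Using E = hf:
f = E/h = 2.33693e-19 J / (6.62607 × 10⁻³⁴ J·s)
f = 3.527e+14 Hz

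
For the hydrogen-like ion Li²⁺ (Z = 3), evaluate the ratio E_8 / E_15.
3.515625

Using E_n = -13.6057 Z² / n² eV with Z = 3:

E_8 = -13.6057 × 3² / 8² = -122.4513 / 64 = -1.913301562500 eV
E_15 = -13.6057 × 3² / 15² = -122.4513 / 225 = -0.544228000000 eV

The ratio is:
E_8/E_15 = (-1.913301562500) / (-0.544228000000)
E_8/E_15 = (-122.4513/64) / (-122.4513/225)
E_8/E_15 = 225/64
E_8/E_15 = 3.515625
(Note: the Z² factors cancel in the ratio.)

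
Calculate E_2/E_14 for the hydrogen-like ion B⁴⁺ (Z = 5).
49.0000

Using E_n = -13.6057 Z² / n² eV with Z = 5:

E_2 = -13.6057 × 5² / 2² = -340.1425 / 4 = -85.0356250000 eV
E_14 = -13.6057 × 5² / 14² = -340.1425 / 196 = -1.7354209184 eV

The ratio is:
E_2/E_14 = (-85.0356250000) / (-1.7354209184)
E_2/E_14 = (-340.1425/4) / (-340.1425/196)
E_2/E_14 = 196/4
E_2/E_14 = 49.0000
(Note: the Z² factors cancel in the ratio.)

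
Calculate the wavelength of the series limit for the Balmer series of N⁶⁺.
7.44 nm

The series limit corresponds to the transition from n = ∞ to n = 2.
This is the highest energy (shortest wavelength) transition in the Balmer series.

E_∞ = 0 eV
E_2 = -13.6057 × 7² / 2² = -166.6698 eV

Energy at series limit:
ΔE = E_∞ - E_2 = 0 - (-166.6698) = 166.6698 eV
λ = hc/E = 1239.84 eV·nm / 166.6698 eV = 7.44 nm

This energy equals the ionization energy from the n = 2 state of N⁶⁺.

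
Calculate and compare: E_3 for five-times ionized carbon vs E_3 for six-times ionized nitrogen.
N⁶⁺ at n = 3 (E = -74.075478 eV)

Using E_n = -13.6057 Z² / n² eV:

C⁵⁺ (Z = 6) at n = 3:
E = -13.6057 × 6² / 3² = -13.6057 × 36 / 9 = -54.422800000 eV

N⁶⁺ (Z = 7) at n = 3:
E = -13.6057 × 7² / 3² = -13.6057 × 49 / 9 = -74.075477778 eV

Since -74.075477778 eV < -54.422800000 eV,
N⁶⁺ at n = 3 is more tightly bound (requires more energy to ionize).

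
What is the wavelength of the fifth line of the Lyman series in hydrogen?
93.7301 nm

The lines of a series are numbered from the longest wavelength (smallest ΔE) outward; the fifth line is the transition from n = n_f + 5 to n_f.
The Lyman series has all transitions ending at n_f = 1.

For H, the fifth line (ε-line) is the jump from n = 6 to n = 1:
E_6 = -13.6057 / 6² = -0.377936 eV
E_1 = -13.6057 / 1² = -13.605700 eV
ΔE = E_6 - E_1 = 13.227764 eV

λ = hc/E = 1239.84 eV·nm / 13.227764 eV
λ = 93.7301 nm

This is the ε-line of the Lyman series in H.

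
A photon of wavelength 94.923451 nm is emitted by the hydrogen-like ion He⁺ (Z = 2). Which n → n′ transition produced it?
n = 10 → n = 2

First, find the photon energy from the wavelength (hc = 1239.84 eV·nm):
E = hc/λ = 1239.84 eV·nm / 94.923451 nm = 13.061472 eV

The energy levels of He⁺ satisfy E_n = -13.6057 × 2² / n² eV, so an emission n_i → n_f releases
ΔE = 13.6057 × 2² × (1/n_f² − 1/n_i²) eV.

Setting ΔE equal to the photon energy:
1/n_f² − 1/n_i² = 13.061472 / (13.6057 × 2²) = 0.24000000

Since 1/n_i² must be positive, we need 1/n_f² > 0.24000000, i.e. n_f ≤ 2. For each allowed n_f, solve n_i = (1/n_f² − 0.24000000)^(−1/2) and check whether it is a whole number:
  n_f = 1: 1/n_i² = 1.00000000 − 0.24000000 = 0.76000000 → n_i = 1.147  (not an integer) ✗
  n_f = 2: 1/n_i² = 0.25000000 − 0.24000000 = 0.01000000 → n_i = 10.000  → integer, n_i = 10 ✓

Only n_f = 2 gives an integer upper level, n_i = 10.

The transition is from n = 10 to n = 2 (emission).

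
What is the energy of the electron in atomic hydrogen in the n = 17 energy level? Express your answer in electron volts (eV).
-0.047 eV

The energy levels of a hydrogen-like atom are given by:
E_n = -13.6057 eV / n²

For n = 17:
E_17 = -13.6057 eV / 17²
E_17 = -13.6057 eV / 289
E_17 = -0.047 eV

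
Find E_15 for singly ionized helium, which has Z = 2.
-0.24188 eV

For hydrogen-like ions, the energy levels scale with Z²:
E_n = -13.6057 Z² / n² eV

For He⁺ (Z = 2) at n = 15:
E_15 = -13.6057 × 2² / 15²
E_15 = -13.6057 × 4 / 225
E_15 = -54.4228 / 225
E_15 = -0.24188 eV

The energy is 4 times more negative than hydrogen at the same n due to the stronger nuclear charge.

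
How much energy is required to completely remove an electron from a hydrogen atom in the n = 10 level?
0.136 eV

The ionization energy is the energy needed to remove the electron completely (n → ∞).

For hydrogen, E_n = -13.6057 eV / n².

At n = 10: E_10 = -13.6057 / 10² = -0.136057 eV
At n = ∞: E_∞ = 0 eV

Ionization energy = E_∞ - E_10 = 0 - (-0.136057) = 0.136057 eV
Ionization energy ≈ 0.136 eV

This is also called the binding energy of the electron in state n = 10.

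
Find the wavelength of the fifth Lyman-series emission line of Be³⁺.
5.858 nm

The lines of a series are numbered from the longest wavelength (smallest ΔE) outward; the fifth line is the transition from n = n_f + 5 to n_f.
The Lyman series has all transitions ending at n_f = 1.

For Be³⁺ (Z = 4), the fifth line (ε-line) is the jump from n = 6 to n = 1:
E_6 = -13.6057 × 4² / 6² = -6.04698 eV
E_1 = -13.6057 × 4² / 1² = -217.69120 eV
ΔE = E_6 - E_1 = 211.64422 eV

λ = hc/E = 1239.84 eV·nm / 211.64422 eV
λ = 5.858 nm

This is the ε-line of the Lyman series in Be³⁺.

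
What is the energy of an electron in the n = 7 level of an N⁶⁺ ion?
-13.60570 eV

For hydrogen-like ions, the energy levels scale with Z²:
E_n = -13.6057 Z² / n² eV

For N⁶⁺ (Z = 7) at n = 7:
E_7 = -13.6057 × 7² / 7²
E_7 = -13.6057 × 49 / 49
E_7 = -666.6793 / 49
E_7 = -13.60570 eV

The energy is 49 times more negative than hydrogen at the same n due to the stronger nuclear charge.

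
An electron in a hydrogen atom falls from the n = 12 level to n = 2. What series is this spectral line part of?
Balmer series

The spectral series in hydrogen are named based on the final (lower) energy level:
- Lyman series: n_final = 1 (ultraviolet)
- Balmer series: n_final = 2 (visible/near-UV)
- Paschen series: n_final = 3 (infrared)
- Brackett series: n_final = 4 (infrared)
- Pfund series: n_final = 5 (far infrared)

Since this transition ends at n = 2, it belongs to the Balmer series.

For reference, this 12 → 2 line has photon energy
ΔE = 13.6057 eV × (1/2² - 1/12²) = 3.306941 eV,
corresponding to wavelength λ = hc/ΔE = 1239.84 eV·nm / 3.306941 eV = 374.92 nm in the visible/near-UV region.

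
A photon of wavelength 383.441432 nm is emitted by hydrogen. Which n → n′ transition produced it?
n = 9 → n = 2

First, find the photon energy from the wavelength (hc = 1239.84 eV·nm):
E = hc/λ = 1239.84 eV·nm / 383.441432 nm = 3.2334534 eV

The energy levels of hydrogen satisfy E_n = -13.6057 / n² eV, so an emission n_i → n_f releases
ΔE = 13.6057 × (1/n_f² − 1/n_i²) eV.

Setting ΔE equal to the photon energy:
1/n_f² − 1/n_i² = 3.2334534 / 13.6057 = 0.23765432

Since 1/n_i² must be positive, we need 1/n_f² > 0.23765432, i.e. n_f ≤ 2. For each allowed n_f, solve n_i = (1/n_f² − 0.23765432)^(−1/2) and check whether it is a whole number:
  n_f = 1: 1/n_i² = 1.00000000 − 0.23765432 = 0.76234568 → n_i = 1.145  (not an integer) ✗
  n_f = 2: 1/n_i² = 0.25000000 − 0.23765432 = 0.01234568 → n_i = 9.000  → integer, n_i = 9 ✓

Only n_f = 2 gives an integer upper level, n_i = 9.

The transition is from n = 9 to n = 2 (emission).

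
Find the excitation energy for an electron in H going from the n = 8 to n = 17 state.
0.166 eV

The energy levels of a hydrogen-like atom are E_n = -13.6057 eV / n².

Energy at n = 8: E_8 = -13.6057 / 8² = -0.212589 eV
Energy at n = 17: E_17 = -13.6057 / 17² = -0.047079 eV

The excitation energy is the difference:
ΔE = E_17 - E_8
ΔE = -0.047079 - (-0.212589)
ΔE = 0.166 eV

Since this is positive, energy must be absorbed (photon absorption).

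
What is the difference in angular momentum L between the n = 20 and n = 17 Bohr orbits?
3.16e-34 J·s (or 3ℏ)

In the Bohr model, L_n = nℏ where ℏ = 1.0546e-34 J·s.

L_20 = 20ℏ = 2.1092e-33 J·s
L_17 = 17ℏ = 1.7928e-33 J·s

ΔL = L_20 - L_17 = (20 - 17)ℏ = 3ℏ
ΔL = 3 × 1.0546e-34 J·s = 3.16e-34 J·s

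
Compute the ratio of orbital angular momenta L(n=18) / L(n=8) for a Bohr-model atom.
2.250

In the Bohr model, L_n = nℏ, so the ratio is purely the ratio of quantum numbers:

L_18/L_8 = 18ℏ / 8ℏ = 18/8 = 2.250

The angular momentum scales linearly with n.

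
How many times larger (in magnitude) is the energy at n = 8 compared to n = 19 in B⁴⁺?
5.640625

Using E_n = -13.6057 Z² / n² eV with Z = 5:

E_8 = -13.6057 × 5² / 8² = -340.1425 / 64 = -5.31472656250 eV
E_19 = -13.6057 × 5² / 19² = -340.1425 / 361 = -0.94222299169 eV

The ratio is:
E_8/E_19 = (-5.31472656250) / (-0.94222299169)
E_8/E_19 = (-340.1425/64) / (-340.1425/361)
E_8/E_19 = 361/64
E_8/E_19 = 5.640625
(Note: the Z² factors cancel in the ratio.)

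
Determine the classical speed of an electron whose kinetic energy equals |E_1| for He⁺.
4.37539e+06 m/s (or 1.4595% of c)

The binding energy at n = 1 for He⁺ is:
E_1 = -13.6057 × 2²/1² = -54.4228000 eV
|E_1| = 54.4228000 eV

Convert to Joules:
KE = 54.4228000 eV × (1.602177 × 10⁻¹⁹ J/eV) = 8.7194958e-18 J

Using KE = ½mv²:
v = √(2·KE/m_e)
v = √(2 × 8.7194958e-18 J / 9.10938 × 10⁻³¹ kg)
v = 4.37539e+06 m/s

This is approximately 1.4595% the speed of light.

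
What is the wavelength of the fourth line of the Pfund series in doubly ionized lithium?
366.13331 nm

The lines of a series are numbered from the longest wavelength (smallest ΔE) outward; the fourth line is the transition from n = n_f + 4 to n_f.
The Pfund series has all transitions ending at n_f = 5.

For Li²⁺ (Z = 3), the fourth line (δ-line) is the jump from n = 9 to n = 5:
E_9 = -13.6057 × 3² / 9² = -1.511744444 eV
E_5 = -13.6057 × 3² / 5² = -4.898052000 eV
ΔE = E_9 - E_5 = 3.386307556 eV

λ = hc/E = 1239.84 eV·nm / 3.386307556 eV
λ = 366.13331 nm

This is the δ-line of the Pfund series in Li²⁺.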